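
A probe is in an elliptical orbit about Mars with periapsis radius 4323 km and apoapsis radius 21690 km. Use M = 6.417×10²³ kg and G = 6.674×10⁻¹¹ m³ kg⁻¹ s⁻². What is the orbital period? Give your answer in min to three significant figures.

T ≈ 751 min

μ = GM = 6.674×10⁻¹¹ × 6.417×10²³ = 4.283×10¹³ m³/s².
Semi-major axis a = (r_p + r_a)/2 = (4323.0 + 21690)/2 = 13006 km = 1.301×10⁷ m.
By Kepler's third law T = 2π√(a³/μ) = 2π × 7.168×10³ = 4.504×10⁴ s.
= 750.6 min.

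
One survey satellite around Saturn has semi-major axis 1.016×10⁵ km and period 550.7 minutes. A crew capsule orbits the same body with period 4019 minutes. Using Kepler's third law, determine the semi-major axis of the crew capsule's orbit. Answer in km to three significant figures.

a₂ ≈ 3.82×10⁵ km

Kepler's third law: a³ ∝ T², so a₂ = a₁ (T₂/T₁)^(2/3).
T₂/T₁ = 7.298, (T₂/T₁)^(2/3) = 3.762.
a₂ = 1.016×10⁵ × 3.762 = 3.823×10⁵ km.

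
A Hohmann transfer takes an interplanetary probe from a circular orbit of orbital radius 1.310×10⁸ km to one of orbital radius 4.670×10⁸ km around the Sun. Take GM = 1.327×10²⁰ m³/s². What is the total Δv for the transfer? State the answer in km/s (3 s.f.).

r₁ = 1.310×10⁸ km = 1.310×10¹¹ m.
r₂ = 4.670×10⁸ km = 4.670×10¹¹ m.
Transfer ellipse a_t = (r₁ + r₂)/2 = 2.990×10¹¹ m.
At r₁: circular v_c1 = √(μ/r₁) = 31830 m/s; transfer-perihelion v_p = √[μ(2/r₁ − 1/a_t)] = 39780 m/s.
Δv₁ = v_p − v_c1 = 7949 m/s.
At r₂: circular v_c2 = √(μ/r₂) = 16860 m/s; transfer-aphelion v_a = √[μ(2/r₂ − 1/a_t)] = 11160 m/s.
Δv₂ = v_c2 − v_a = 5699 m/s.
Total Δv = Δv₁ + Δv₂ = 13650 m/s = 13.65 km/s.

Δv_total ≈ 13.6 km/s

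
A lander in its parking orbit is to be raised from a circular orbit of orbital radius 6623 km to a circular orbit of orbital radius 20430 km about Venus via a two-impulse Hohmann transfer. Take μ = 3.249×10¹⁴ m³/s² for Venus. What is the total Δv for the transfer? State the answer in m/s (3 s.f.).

Δv_total ≈ 2800 m/s

r₁ = 6623 km = 6.623×10⁶ m.
r₂ = 20430 km = 2.043×10⁷ m.
Transfer ellipse a_t = (r₁ + r₂)/2 = 1.353×10⁷ m.
At r₁: circular v_c1 = √(μ/r₁) = 7004 m/s; transfer-periapsis v_p = √[μ(2/r₁ − 1/a_t)] = 8608 m/s.
Δv₁ = v_p − v_c1 = 1604 m/s.
At r₂: circular v_c2 = √(μ/r₂) = 3988 m/s; transfer-apoapsis v_a = √[μ(2/r₂ − 1/a_t)] = 2790 m/s.
Δv₂ = v_c2 − v_a = 1197 m/s.
Total Δv = Δv₁ + Δv₂ = 2801 m/s.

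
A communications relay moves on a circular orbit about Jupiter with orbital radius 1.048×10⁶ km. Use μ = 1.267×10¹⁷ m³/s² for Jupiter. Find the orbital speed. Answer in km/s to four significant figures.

v ≈ 11.00 km/s

r = 1.048×10⁶ km = 1.048×10⁹ m.
For a circular orbit v = √(μ/r) = √(1.267×10¹⁷ / 1.048×10⁹) = √(1.209×10⁸) = 11000 m/s.
That is 11.00 km/s.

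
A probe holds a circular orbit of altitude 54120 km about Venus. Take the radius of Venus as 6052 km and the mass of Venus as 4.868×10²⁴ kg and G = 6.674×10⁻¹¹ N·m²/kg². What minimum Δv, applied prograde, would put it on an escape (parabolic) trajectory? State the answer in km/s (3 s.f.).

μ = GM = 6.674×10⁻¹¹ × 4.868×10²⁴ = 3.249×10¹⁴ m³/s².
r = 6052 + 54120 = 60172 km = 6.0172×10⁷ m.
Circular speed v_c = √(μ/r) = 2324 m/s.
Escape speed v_esc = √(2μ/r) = √2 × v_c = 3286 m/s.
Δv = v_esc − v_c = 962.5 m/s = 0.9625 km/s.

Δv ≈ 0.962 km/s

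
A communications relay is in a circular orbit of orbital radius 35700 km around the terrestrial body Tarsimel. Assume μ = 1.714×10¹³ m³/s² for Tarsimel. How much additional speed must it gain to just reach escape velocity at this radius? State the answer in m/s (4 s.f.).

r = 35700 km = 3.570×10⁷ m.
Circular speed v_c = √(μ/r) = 692.9 m/s.
Escape speed v_esc = √(2μ/r) = √2 × v_c = 979.9 m/s.
Δv = v_esc − v_c = 287.0 m/s.

Δv ≈ 287.0 m/s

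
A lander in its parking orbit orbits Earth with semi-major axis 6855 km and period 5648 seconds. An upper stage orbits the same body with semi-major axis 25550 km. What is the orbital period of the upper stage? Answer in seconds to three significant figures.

Kepler's third law: T² ∝ a³, so T₂ = T₁ (a₂/a₁)^(3/2).
a₂/a₁ = 3.727, (a₂/a₁)^(3/2) = 7.196.
T₂ = 5648 × 7.196 = 40640 seconds.

T₂ ≈ 40600 seconds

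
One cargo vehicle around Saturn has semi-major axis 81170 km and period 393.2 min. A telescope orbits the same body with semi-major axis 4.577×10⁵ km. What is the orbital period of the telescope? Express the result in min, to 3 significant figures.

T₂ ≈ 5260 min

Kepler's third law: T² ∝ a³, so T₂ = T₁ (a₂/a₁)^(3/2).
a₂/a₁ = 5.639, (a₂/a₁)^(3/2) = 13.39.
T₂ = 393.2 × 13.39 = 5265 min.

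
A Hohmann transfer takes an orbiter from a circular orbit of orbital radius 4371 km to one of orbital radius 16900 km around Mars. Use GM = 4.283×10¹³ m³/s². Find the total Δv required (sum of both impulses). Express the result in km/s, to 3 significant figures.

Δv_total ≈ 1.39 km/s

r₁ = 4371 km = 4.371×10⁶ m.
r₂ = 16900 km = 1.690×10⁷ m.
Transfer ellipse a_t = (r₁ + r₂)/2 = 1.064×10⁷ m.
At r₁: circular v_c1 = √(μ/r₁) = 3130 m/s; transfer-periapsis v_p = √[μ(2/r₁ − 1/a_t)] = 3946 m/s.
Δv₁ = v_p − v_c1 = 815.6 m/s.
At r₂: circular v_c2 = √(μ/r₂) = 1592 m/s; transfer-apoapsis v_a = √[μ(2/r₂ − 1/a_t)] = 1021 m/s.
Δv₂ = v_c2 − v_a = 571.4 m/s.
Total Δv = Δv₁ + Δv₂ = 1387 m/s = 1.387 km/s.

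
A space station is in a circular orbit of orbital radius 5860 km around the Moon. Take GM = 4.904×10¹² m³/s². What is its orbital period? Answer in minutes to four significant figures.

r = 5860 km = 5.860×10⁶ m.
Kepler's third law: T = 2π√(r³/μ) = 2π√((5.860×10⁶)³ / 4.904×10¹²).
r³/μ = 4.103×10⁷ s², so T = 2π × 6.406×10³ = 4.025×10⁴ s.
Converting: 4.025×10⁴ s ÷ 60.00 = 670.8 minutes.

T ≈ 670.8 minutes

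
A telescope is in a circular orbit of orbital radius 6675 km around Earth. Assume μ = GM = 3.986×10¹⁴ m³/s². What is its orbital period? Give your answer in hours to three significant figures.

T ≈ 1.51 hours

r = 6675 km = 6.675×10⁶ m.
Kepler's third law: T = 2π√(r³/μ) = 2π√((6.675×10⁶)³ / 3.986×10¹⁴).
r³/μ = 7.461×10⁵ s², so T = 2π × 8.638×10² = 5.427×10³ s.
Converting: 5.427×10³ s ÷ 3600 = 1.508 hours.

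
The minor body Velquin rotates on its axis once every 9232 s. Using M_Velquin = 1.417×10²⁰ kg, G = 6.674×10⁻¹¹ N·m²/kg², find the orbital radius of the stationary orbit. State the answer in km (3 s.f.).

μ = GM = 6.674×10⁻¹¹ × 1.417×10²⁰ = 9.457×10⁹ m³/s².
A synchronous orbit has period T, so by Kepler's third law a = (μT²/4π²)^(1/3).
μT²/4π² = 9.457×10⁹ × (9.232×10³)² / 39.48 = 2.042×10¹⁶ m³.
a = 2.733×10⁵ m = 273.31 km.

r_sync ≈ 273 km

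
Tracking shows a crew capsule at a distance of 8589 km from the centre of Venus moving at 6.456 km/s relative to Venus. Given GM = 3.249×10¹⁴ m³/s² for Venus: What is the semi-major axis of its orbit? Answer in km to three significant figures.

a ≈ 9560 km

r = 8.589×10⁶ m.
Specific orbital energy ε = v²/2 − μ/r = (6456)²/2 − 3.249×10¹⁴/8.589×10⁶ = -1.699×10⁷ J/kg.
Since ε = −μ/(2a), a = −μ/(2ε) = 9.563×10⁶ m = 9562.9 km.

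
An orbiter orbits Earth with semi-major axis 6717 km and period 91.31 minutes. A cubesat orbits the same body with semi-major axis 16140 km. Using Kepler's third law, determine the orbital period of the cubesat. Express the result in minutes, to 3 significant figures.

Kepler's third law: T² ∝ a³, so T₂ = T₁ (a₂/a₁)^(3/2).
a₂/a₁ = 2.403, (a₂/a₁)^(3/2) = 3.725.
T₂ = 91.31 × 3.725 = 340.1 minutes.

T₂ ≈ 340 minutes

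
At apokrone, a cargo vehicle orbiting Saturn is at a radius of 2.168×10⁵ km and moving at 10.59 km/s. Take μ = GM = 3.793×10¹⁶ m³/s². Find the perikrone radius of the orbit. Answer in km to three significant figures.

perikrone radius ≈ 1.02×10⁵ km

r_a = 2.168×10⁸ m.
Specific energy ε = v²/2 − μ/r = -1.189×10⁸ J/kg, so a = −μ/(2ε) = 1.595×10⁸ m.
The apsides satisfy r_p + r_a = 2a, so the perikrone radius is 2a − r_a = 1.023×10⁸ m = 1.0226×10⁵ km.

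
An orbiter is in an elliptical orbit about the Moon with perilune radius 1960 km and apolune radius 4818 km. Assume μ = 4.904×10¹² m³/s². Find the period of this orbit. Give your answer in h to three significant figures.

T ≈ 4.92 h

Semi-major axis a = (r_p + r_a)/2 = (1960.0 + 4818.0)/2 = 3389.0 km = 3.389×10⁶ m.
By Kepler's third law T = 2π√(a³/μ) = 2π × 2.817×10³ = 1.770×10⁴ s.
= 4.917 h.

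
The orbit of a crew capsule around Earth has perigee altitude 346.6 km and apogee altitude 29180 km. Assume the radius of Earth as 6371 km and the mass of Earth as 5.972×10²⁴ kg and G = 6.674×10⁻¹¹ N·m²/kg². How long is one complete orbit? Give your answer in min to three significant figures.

μ = GM = 6.674×10⁻¹¹ × 5.972×10²⁴ = 3.986×10¹⁴ m³/s².
r_p = 6371 + 346.6 = 6717.6 km = 6.7176×10⁶ m.
r_a = 6371 + 29180 = 35551 km = 3.5551×10⁷ m.
Semi-major axis a = (r_p + r_a)/2 = (6717.6 + 35551)/2 = 21134 km = 2.113×10⁷ m.
By Kepler's third law T = 2π√(a³/μ) = 2π × 4.867×10³ = 3.058×10⁴ s.
= 509.6 min.

T ≈ 510 min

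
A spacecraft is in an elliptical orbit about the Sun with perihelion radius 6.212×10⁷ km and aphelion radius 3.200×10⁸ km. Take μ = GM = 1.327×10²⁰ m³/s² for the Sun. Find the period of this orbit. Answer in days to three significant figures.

Semi-major axis a = (r_p + r_a)/2 = (6.2120×10⁷ + 3.2000×10⁸)/2 = 1.9106×10⁸ km = 1.911×10¹¹ m.
By Kepler's third law T = 2π√(a³/μ) = 2π × 7.250×10⁶ = 4.555×10⁷ s.
= 527.2 days.

T ≈ 527 days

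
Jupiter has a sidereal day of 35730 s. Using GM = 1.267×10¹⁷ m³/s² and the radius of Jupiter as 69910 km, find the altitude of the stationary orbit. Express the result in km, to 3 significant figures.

A synchronous orbit has period T, so by Kepler's third law a = (μT²/4π²)^(1/3).
μT²/4π² = 1.267×10¹⁷ × (3.573×10⁴)² / 39.48 = 4.097×10²⁴ m³.
a = 1.600×10⁸ m = 1.6002×10⁵ km.
Altitude h = a − R = 1.6002×10⁵ − 69910 = 90105 km.

h_sync ≈ 90100 km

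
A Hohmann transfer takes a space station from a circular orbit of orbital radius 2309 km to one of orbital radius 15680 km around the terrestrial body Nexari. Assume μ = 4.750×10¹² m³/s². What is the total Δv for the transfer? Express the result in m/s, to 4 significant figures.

Δv_total ≈ 731.0 m/s

r₁ = 2309 km = 2.309×10⁶ m.
r₂ = 15680 km = 1.568×10⁷ m.
Transfer ellipse a_t = (r₁ + r₂)/2 = 8.994×10⁶ m.
At r₁: circular v_c1 = √(μ/r₁) = 1434 m/s; transfer-periapsis v_p = √[μ(2/r₁ − 1/a_t)] = 1894 m/s.
Δv₁ = v_p − v_c1 = 459.5 m/s.
At r₂: circular v_c2 = √(μ/r₂) = 550.4 m/s; transfer-apoapsis v_a = √[μ(2/r₂ − 1/a_t)] = 278.9 m/s.
Δv₂ = v_c2 − v_a = 271.5 m/s.
Total Δv = Δv₁ + Δv₂ = 731.0 m/s.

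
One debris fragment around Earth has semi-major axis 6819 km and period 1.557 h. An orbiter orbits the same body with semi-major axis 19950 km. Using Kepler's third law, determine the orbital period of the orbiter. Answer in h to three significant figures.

T₂ ≈ 7.79 h

Kepler's third law: T² ∝ a³, so T₂ = T₁ (a₂/a₁)^(3/2).
a₂/a₁ = 2.926, (a₂/a₁)^(3/2) = 5.004.
T₂ = 1.557 × 5.004 = 7.792 h.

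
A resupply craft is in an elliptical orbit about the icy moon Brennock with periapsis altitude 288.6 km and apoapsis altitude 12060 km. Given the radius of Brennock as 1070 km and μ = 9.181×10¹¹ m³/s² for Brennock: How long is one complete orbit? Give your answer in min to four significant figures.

T ≈ 2131 min

r_p = 1070 + 288.6 = 1358.6 km = 1.3586×10⁶ m.
r_a = 1070 + 12060 = 13130 km = 1.3130×10⁷ m.
Semi-major axis a = (r_p + r_a)/2 = (1358.6 + 13130)/2 = 7244.3 km = 7.244×10⁶ m.
By Kepler's third law T = 2π√(a³/μ) = 2π × 2.035×10⁴ = 1.279×10⁵ s.
= 2131 min.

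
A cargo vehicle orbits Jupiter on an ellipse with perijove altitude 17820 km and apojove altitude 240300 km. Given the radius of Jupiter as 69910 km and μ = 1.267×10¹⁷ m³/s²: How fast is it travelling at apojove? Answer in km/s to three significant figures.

r_p = 69910 + 17820 = 87730 km = 8.7730×10⁷ m.
r_a = 69910 + 240300 = 310210 km = 3.1021×10⁸ m.
Semi-major axis a = (r_p + r_a)/2 = 1.9897×10⁵ km = 1.990×10⁸ m.
Vis-viva: v² = μ(2/r − 1/a) = 1.267×10¹⁷ × (6.447×10⁻⁹ − 5.026×10⁻⁹) = 1.801×10⁸ m²/s².
v = 13420 m/s = 13.42 km/s.

v ≈ 13.4 km/s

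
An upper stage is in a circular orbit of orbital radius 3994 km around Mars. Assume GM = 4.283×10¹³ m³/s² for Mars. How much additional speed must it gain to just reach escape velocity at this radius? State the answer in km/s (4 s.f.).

Δv ≈ 1.356 km/s

r = 3994 km = 3.994×10⁶ m.
Circular speed v_c = √(μ/r) = 3275 m/s.
Escape speed v_esc = √(2μ/r) = √2 × v_c = 4631 m/s.
Δv = v_esc − v_c = 1356 m/s = 1.356 km/s.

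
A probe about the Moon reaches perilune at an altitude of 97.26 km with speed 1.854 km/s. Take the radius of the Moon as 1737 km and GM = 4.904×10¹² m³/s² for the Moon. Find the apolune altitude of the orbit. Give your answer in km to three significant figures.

apolune altitude ≈ 1560 km

r_p = 1737 + 97.26 = 1834.3 km = 1.834×10⁶ m.
Specific energy ε = v²/2 − μ/r = -9.549×10⁵ J/kg, so a = −μ/(2ε) = 2.568×10⁶ m.
The apsides satisfy r_p + r_a = 2a, so the apolune radius is 2a − r_p = 3.301×10⁶ m = 3301.4 km.
Apolune altitude = 3301.4 − 1737 = 1564.4 km.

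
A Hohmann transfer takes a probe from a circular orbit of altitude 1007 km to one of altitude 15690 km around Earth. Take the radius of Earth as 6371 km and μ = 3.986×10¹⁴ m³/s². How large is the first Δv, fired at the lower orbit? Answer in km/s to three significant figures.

Δv ≈ 1.65 km/s

r₁ = 6371 + 1007 = 7378.0 km = 7.3780×10⁶ m.
r₂ = 6371 + 15690 = 22061 km = 2.2061×10⁷ m.
Transfer ellipse a_t = (r₁ + r₂)/2 = 1.472×10⁷ m.
At r₁: circular v_c1 = √(μ/r₁) = 7350 m/s; transfer-perigee v_p = √[μ(2/r₁ − 1/a_t)] = 8998 m/s.
Δv₁ = v_p − v_c1 = 1648 m/s.
= 1.648 km/s.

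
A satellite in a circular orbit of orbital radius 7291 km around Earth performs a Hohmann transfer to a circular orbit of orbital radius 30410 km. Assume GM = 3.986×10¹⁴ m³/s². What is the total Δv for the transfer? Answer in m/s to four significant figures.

r₁ = 7291 km = 7.291×10⁶ m.
r₂ = 30410 km = 3.041×10⁷ m.
Transfer ellipse a_t = (r₁ + r₂)/2 = 1.885×10⁷ m.
At r₁: circular v_c1 = √(μ/r₁) = 7394 m/s; transfer-perigee v_p = √[μ(2/r₁ − 1/a_t)] = 9391 m/s.
Δv₁ = v_p − v_c1 = 1997 m/s.
At r₂: circular v_c2 = √(μ/r₂) = 3620 m/s; transfer-apogee v_a = √[μ(2/r₂ − 1/a_t)] = 2252 m/s.
Δv₂ = v_c2 − v_a = 1369 m/s.
Total Δv = Δv₁ + Δv₂ = 3366 m/s.

Δv_total ≈ 3366 m/s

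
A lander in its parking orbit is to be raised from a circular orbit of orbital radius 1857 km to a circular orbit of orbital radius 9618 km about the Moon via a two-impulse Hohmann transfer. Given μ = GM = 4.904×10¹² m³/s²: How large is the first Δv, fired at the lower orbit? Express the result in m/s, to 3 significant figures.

r₁ = 1857 km = 1.857×10⁶ m.
r₂ = 9618 km = 9.618×10⁶ m.
Transfer ellipse a_t = (r₁ + r₂)/2 = 5.738×10⁶ m.
At r₁: circular v_c1 = √(μ/r₁) = 1625 m/s; transfer-perilune v_p = √[μ(2/r₁ − 1/a_t)] = 2104 m/s.
Δv₁ = v_p − v_c1 = 479.0 m/s.

Δv ≈ 479 m/s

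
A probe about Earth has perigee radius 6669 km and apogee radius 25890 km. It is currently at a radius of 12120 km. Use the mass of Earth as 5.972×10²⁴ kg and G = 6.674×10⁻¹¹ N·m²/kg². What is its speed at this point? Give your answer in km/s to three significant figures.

v ≈ 6.43 km/s

μ = GM = 6.674×10⁻¹¹ × 5.972×10²⁴ = 3.986×10¹⁴ m³/s².
Semi-major axis a = (r_p + r_a)/2 = 16280 km = 1.628×10⁷ m.
Vis-viva: v² = μ(2/r − 1/a) = 3.986×10¹⁴ × (1.650×10⁻⁷ − 6.143×10⁻⁸) = 4.129×10⁷ m²/s².
v = 6426 m/s = 6.426 km/s.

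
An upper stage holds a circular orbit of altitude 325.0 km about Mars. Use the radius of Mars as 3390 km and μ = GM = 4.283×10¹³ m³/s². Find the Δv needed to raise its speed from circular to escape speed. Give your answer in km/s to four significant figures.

r = 3390 + 325.0 = 3715.0 km = 3.7150×10⁶ m.
Circular speed v_c = √(μ/r) = 3395 m/s.
Escape speed v_esc = √(2μ/r) = √2 × v_c = 4802 m/s.
Δv = v_esc − v_c = 1406 m/s = 1.406 km/s.

Δv ≈ 1.406 km/s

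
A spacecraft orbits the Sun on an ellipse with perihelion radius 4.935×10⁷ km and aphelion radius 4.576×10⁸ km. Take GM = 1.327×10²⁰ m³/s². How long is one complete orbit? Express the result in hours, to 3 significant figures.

T ≈ 19300 hours

Semi-major axis a = (r_p + r_a)/2 = (4.9350×10⁷ + 4.5760×10⁸)/2 = 2.5348×10⁸ km = 2.535×10¹¹ m.
By Kepler's third law T = 2π√(a³/μ) = 2π × 1.108×10⁷ = 6.961×10⁷ s.
= 19340 hours.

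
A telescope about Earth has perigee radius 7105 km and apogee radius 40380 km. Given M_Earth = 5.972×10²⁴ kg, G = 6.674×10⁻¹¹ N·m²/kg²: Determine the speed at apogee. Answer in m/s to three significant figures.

μ = GM = 6.674×10⁻¹¹ × 5.972×10²⁴ = 3.986×10¹⁴ m³/s².
Semi-major axis a = (r_p + r_a)/2 = 23742 km = 2.374×10⁷ m.
Vis-viva: v² = μ(2/r − 1/a) = 3.986×10¹⁴ × (4.953×10⁻⁸ − 4.212×10⁻⁸) = 2.954×10⁶ m²/s².
v = 1719 m/s.

v ≈ 1720 m/s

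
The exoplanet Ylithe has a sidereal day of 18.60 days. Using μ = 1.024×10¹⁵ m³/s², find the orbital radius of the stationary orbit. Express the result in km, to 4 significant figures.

T = 18.60 days = 1.607×10⁶ s.
A synchronous orbit has period T, so by Kepler's third law a = (μT²/4π²)^(1/3).
μT²/4π² = 1.024×10¹⁵ × (1.607×10⁶)² / 39.48 = 6.699×10²⁵ m³.
a = 4.061×10⁸ m = 4.0613×10⁵ km.

r_sync ≈ 4.061×10⁵ km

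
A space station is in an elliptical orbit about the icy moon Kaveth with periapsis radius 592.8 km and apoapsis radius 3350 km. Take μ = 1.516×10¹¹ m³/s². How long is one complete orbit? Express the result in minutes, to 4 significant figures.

T ≈ 744.5 minutes

Semi-major axis a = (r_p + r_a)/2 = (592.80 + 3350.0)/2 = 1971.4 km = 1.971×10⁶ m.
By Kepler's third law T = 2π√(a³/μ) = 2π × 7.109×10³ = 4.467×10⁴ s.
= 744.5 minutes.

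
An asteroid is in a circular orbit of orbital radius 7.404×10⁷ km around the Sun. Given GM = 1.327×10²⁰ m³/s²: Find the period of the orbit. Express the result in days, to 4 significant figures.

r = 7.404×10⁷ km = 7.404×10¹⁰ m.
Kepler's third law: T = 2π√(r³/μ) = 2π√((7.404×10¹⁰)³ / 1.327×10²⁰).
r³/μ = 3.059×10¹² s², so T = 2π × 1.749×10⁶ = 1.099×10⁷ s.
Converting: 1.099×10⁷ s ÷ 86400 = 127.2 days.

T ≈ 127.2 days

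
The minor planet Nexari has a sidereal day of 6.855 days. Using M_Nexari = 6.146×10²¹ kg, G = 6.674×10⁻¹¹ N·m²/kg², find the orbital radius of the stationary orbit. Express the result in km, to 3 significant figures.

μ = GM = 6.674×10⁻¹¹ × 6.146×10²¹ = 4.102×10¹¹ m³/s².
T = 6.855 days = 5.923×10⁵ s.
A synchronous orbit has period T, so by Kepler's third law a = (μT²/4π²)^(1/3).
μT²/4π² = 4.102×10¹¹ × (5.923×10⁵)² / 39.48 = 3.645×10²¹ m³.
a = 1.539×10⁷ m = 15389 km.

r_sync ≈ 15400 km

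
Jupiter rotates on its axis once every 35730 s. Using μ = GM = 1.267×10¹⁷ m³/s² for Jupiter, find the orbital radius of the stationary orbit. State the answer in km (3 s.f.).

A synchronous orbit has period T, so by Kepler's third law a = (μT²/4π²)^(1/3).
μT²/4π² = 1.267×10¹⁷ × (3.573×10⁴)² / 39.48 = 4.097×10²⁴ m³.
a = 1.600×10⁸ m = 1.6002×10⁵ km.

r_sync ≈ 1.60×10⁵ km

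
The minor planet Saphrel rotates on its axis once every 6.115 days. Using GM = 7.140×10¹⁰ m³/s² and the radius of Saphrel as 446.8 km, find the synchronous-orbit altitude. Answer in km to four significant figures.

T = 6.115 days = 5.283×10⁵ s.
A synchronous orbit has period T, so by Kepler's third law a = (μT²/4π²)^(1/3).
μT²/4π² = 7.140×10¹⁰ × (5.283×10⁵)² / 39.48 = 5.048×10²⁰ m³.
a = 7.963×10⁶ m = 7962.6 km.
Altitude h = a − R = 7962.6 − 446.8 = 7515.8 km.

h_sync ≈ 7516 km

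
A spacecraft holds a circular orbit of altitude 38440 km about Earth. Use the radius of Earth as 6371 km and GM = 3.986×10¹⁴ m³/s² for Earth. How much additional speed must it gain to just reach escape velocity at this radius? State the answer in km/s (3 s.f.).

Δv ≈ 1.24 km/s

r = 6371 + 38440 = 44811 km = 4.4811×10⁷ m.
Circular speed v_c = √(μ/r) = 2982 m/s.
Escape speed v_esc = √(2μ/r) = √2 × v_c = 4218 m/s.
Δv = v_esc − v_c = 1235 m/s = 1.235 km/s.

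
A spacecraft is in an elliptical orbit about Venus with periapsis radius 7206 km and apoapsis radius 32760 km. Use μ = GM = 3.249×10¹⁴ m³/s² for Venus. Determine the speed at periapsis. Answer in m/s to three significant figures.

Semi-major axis a = (r_p + r_a)/2 = 19983 km = 1.998×10⁷ m.
Vis-viva: v² = μ(2/r − 1/a) = 3.249×10¹⁴ × (2.775×10⁻⁷ − 5.004×10⁻⁸) = 7.392×10⁷ m²/s².
v = 8597 m/s.

v ≈ 8600 m/s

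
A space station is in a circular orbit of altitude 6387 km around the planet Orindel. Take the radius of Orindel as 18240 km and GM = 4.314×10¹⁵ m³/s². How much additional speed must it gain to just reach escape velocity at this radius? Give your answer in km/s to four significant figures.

Δv ≈ 5.482 km/s

r = 18240 + 6387 = 24627 km = 2.4627×10⁷ m.
Circular speed v_c = √(μ/r) = 13240 m/s.
Escape speed v_esc = √(2μ/r) = √2 × v_c = 18720 m/s.
Δv = v_esc − v_c = 5482 m/s = 5.482 km/s.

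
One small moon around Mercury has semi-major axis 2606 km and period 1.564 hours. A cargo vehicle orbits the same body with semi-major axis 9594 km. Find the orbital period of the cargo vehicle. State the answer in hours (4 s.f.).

T₂ ≈ 11.05 hours

Kepler's third law: T² ∝ a³, so T₂ = T₁ (a₂/a₁)^(3/2).
a₂/a₁ = 3.682, (a₂/a₁)^(3/2) = 7.064.
T₂ = 1.564 × 7.064 = 11.05 hours.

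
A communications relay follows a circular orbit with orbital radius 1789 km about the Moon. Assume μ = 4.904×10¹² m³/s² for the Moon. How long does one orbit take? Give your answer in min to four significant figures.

T ≈ 113.2 min

r = 1789 km = 1.789×10⁶ m.
Kepler's third law: T = 2π√(r³/μ) = 2π√((1.789×10⁶)³ / 4.904×10¹²).
r³/μ = 1.168×10⁶ s², so T = 2π × 1.081×10³ = 6.789×10³ s.
Converting: 6.789×10³ s ÷ 60.00 = 113.2 min.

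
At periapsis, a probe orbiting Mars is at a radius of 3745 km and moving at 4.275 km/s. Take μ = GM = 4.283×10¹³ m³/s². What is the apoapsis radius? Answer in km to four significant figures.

r_p = 3.745×10⁶ m.
Specific energy ε = v²/2 − μ/r = -2.299×10⁶ J/kg, so a = −μ/(2ε) = 9.316×10⁶ m.
The apsides satisfy r_p + r_a = 2a, so the apoapsis radius is 2a − r_p = 1.489×10⁷ m = 14887 km.

apoapsis radius ≈ 14890 km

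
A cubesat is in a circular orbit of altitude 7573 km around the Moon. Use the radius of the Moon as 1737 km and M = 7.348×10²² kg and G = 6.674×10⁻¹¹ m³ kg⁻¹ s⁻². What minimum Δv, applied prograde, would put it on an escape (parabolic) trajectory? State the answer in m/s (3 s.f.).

μ = GM = 6.674×10⁻¹¹ × 7.348×10²² = 4.904×10¹² m³/s².
r = 1737 + 7573 = 9310.0 km = 9.3100×10⁶ m.
Circular speed v_c = √(μ/r) = 725.8 m/s.
Escape speed v_esc = √(2μ/r) = √2 × v_c = 1026 m/s.
Δv = v_esc − v_c = 300.6 m/s.

Δv ≈ 301 m/s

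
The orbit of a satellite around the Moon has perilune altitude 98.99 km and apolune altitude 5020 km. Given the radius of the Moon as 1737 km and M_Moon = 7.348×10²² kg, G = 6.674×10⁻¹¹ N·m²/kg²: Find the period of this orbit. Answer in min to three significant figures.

T ≈ 421 min

μ = GM = 6.674×10⁻¹¹ × 7.348×10²² = 4.904×10¹² m³/s².
r_p = 1737 + 98.99 = 1836.0 km = 1.8360×10⁶ m.
r_a = 1737 + 5020 = 6757.0 km = 6.7570×10⁶ m.
Semi-major axis a = (r_p + r_a)/2 = (1836.0 + 6757.0)/2 = 4296.5 km = 4.296×10⁶ m.
By Kepler's third law T = 2π√(a³/μ) = 2π × 4.022×10³ = 2.527×10⁴ s.
= 421.1 min.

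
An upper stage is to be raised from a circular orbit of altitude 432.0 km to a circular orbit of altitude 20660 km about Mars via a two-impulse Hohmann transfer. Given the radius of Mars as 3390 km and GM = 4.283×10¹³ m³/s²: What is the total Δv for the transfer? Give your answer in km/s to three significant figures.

r₁ = 3390 + 432.0 = 3822.0 km = 3.8220×10⁶ m.
r₂ = 3390 + 20660 = 24050 km = 2.4050×10⁷ m.
Transfer ellipse a_t = (r₁ + r₂)/2 = 1.394×10⁷ m.
At r₁: circular v_c1 = √(μ/r₁) = 3348 m/s; transfer-periapsis v_p = √[μ(2/r₁ − 1/a_t)] = 4398 m/s.
Δv₁ = v_p − v_c1 = 1050 m/s.
At r₂: circular v_c2 = √(μ/r₂) = 1334 m/s; transfer-apoapsis v_a = √[μ(2/r₂ − 1/a_t)] = 698.9 m/s.
Δv₂ = v_c2 − v_a = 635.6 m/s.
Total Δv = Δv₁ + Δv₂ = 1686 m/s = 1.686 km/s.

Δv_total ≈ 1.69 km/s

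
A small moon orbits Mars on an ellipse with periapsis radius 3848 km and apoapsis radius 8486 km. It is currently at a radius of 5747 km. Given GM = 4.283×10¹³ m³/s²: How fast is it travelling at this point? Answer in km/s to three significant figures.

v ≈ 2.82 km/s

Semi-major axis a = (r_p + r_a)/2 = 6167.0 km = 6.167×10⁶ m.
Vis-viva: v² = μ(2/r − 1/a) = 4.283×10¹³ × (3.480×10⁻⁷ − 1.622×10⁻⁷) = 7.960×10⁶ m²/s².
v = 2821 m/s = 2.821 km/s.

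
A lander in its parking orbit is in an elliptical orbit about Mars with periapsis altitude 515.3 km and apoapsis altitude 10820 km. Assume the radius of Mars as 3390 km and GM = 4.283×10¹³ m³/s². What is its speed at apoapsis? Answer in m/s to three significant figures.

v ≈ 1140 m/s

r_p = 3390 + 515.3 = 3905.3 km = 3.9053×10⁶ m.
r_a = 3390 + 10820 = 14210 km = 1.4210×10⁷ m.
Semi-major axis a = (r_p + r_a)/2 = 9057.6 km = 9.058×10⁶ m.
Vis-viva: v² = μ(2/r − 1/a) = 4.283×10¹³ × (1.407×10⁻⁷ − 1.104×10⁻⁷) = 1.300×10⁶ m²/s².
v = 1140 m/s.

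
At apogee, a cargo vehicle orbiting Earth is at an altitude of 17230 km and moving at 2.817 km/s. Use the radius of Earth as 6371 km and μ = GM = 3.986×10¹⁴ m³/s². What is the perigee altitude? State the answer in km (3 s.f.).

r_a = 6371 + 17230 = 23601 km = 2.360×10⁷ m.
Specific energy ε = v²/2 − μ/r = -1.292×10⁷ J/kg, so a = −μ/(2ε) = 1.542×10⁷ m.
The apsides satisfy r_p + r_a = 2a, so the perigee radius is 2a − r_a = 7.247×10⁶ m = 7247.1 km.
Perigee altitude = 7247.1 − 6371 = 876.12 km.

perigee altitude ≈ 876 km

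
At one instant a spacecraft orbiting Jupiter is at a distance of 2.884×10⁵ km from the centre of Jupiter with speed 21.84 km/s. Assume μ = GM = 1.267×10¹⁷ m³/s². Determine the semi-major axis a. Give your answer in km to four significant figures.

r = 2.884×10⁸ m.
Specific orbital energy ε = v²/2 − μ/r = (21840)²/2 − 1.267×10¹⁷/2.884×10⁸ = -2.008×10⁸ J/kg.
Since ε = −μ/(2a), a = −μ/(2ε) = 3.154×10⁸ m = 3.1544×10⁵ km.

a ≈ 3.154×10⁵ km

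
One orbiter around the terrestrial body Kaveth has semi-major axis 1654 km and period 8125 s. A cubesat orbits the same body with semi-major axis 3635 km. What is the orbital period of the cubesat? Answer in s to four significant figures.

Kepler's third law: T² ∝ a³, so T₂ = T₁ (a₂/a₁)^(3/2).
a₂/a₁ = 2.198, (a₂/a₁)^(3/2) = 3.258.
T₂ = 8125 × 3.258 = 26470 s.

T₂ ≈ 26470 s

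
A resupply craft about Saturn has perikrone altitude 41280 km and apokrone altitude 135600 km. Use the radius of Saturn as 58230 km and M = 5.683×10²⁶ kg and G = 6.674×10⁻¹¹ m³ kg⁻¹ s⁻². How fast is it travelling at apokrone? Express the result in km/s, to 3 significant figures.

μ = GM = 6.674×10⁻¹¹ × 5.683×10²⁶ = 3.793×10¹⁶ m³/s².
r_p = 58230 + 41280 = 99510 km = 9.9510×10⁷ m.
r_a = 58230 + 135600 = 193830 km = 1.9383×10⁸ m.
Semi-major axis a = (r_p + r_a)/2 = 1.4667×10⁵ km = 1.467×10⁸ m.
Vis-viva: v² = μ(2/r − 1/a) = 3.793×10¹⁶ × (1.032×10⁻⁸ − 6.818×10⁻⁹) = 1.328×10⁸ m²/s².
v = 11520 m/s = 11.52 km/s.

v ≈ 11.5 km/s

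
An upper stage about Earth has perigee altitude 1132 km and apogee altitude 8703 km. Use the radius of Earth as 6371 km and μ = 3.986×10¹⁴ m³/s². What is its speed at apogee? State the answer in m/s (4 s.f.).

v ≈ 4192 m/s

r_p = 6371 + 1132 = 7503.0 km = 7.5030×10⁶ m.
r_a = 6371 + 8703 = 15074 km = 1.5074×10⁷ m.
Semi-major axis a = (r_p + r_a)/2 = 11288 km = 1.129×10⁷ m.
Vis-viva: v² = μ(2/r − 1/a) = 3.986×10¹⁴ × (1.327×10⁻⁷ − 8.859×10⁻⁸) = 1.758×10⁷ m²/s².
v = 4192 m/s.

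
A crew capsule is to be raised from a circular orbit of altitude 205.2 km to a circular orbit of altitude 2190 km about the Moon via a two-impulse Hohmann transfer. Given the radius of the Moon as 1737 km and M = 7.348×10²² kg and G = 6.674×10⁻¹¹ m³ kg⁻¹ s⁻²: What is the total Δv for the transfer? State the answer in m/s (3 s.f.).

Δv_total ≈ 458 m/s

μ = GM = 6.674×10⁻¹¹ × 7.348×10²² = 4.904×10¹² m³/s².
r₁ = 1737 + 205.2 = 1942.2 km = 1.9422×10⁶ m.
r₂ = 1737 + 2190 = 3927.0 km = 3.9270×10⁶ m.
Transfer ellipse a_t = (r₁ + r₂)/2 = 2.935×10⁶ m.
At r₁: circular v_c1 = √(μ/r₁) = 1589 m/s; transfer-perilune v_p = √[μ(2/r₁ − 1/a_t)] = 1838 m/s.
Δv₁ = v_p − v_c1 = 249.1 m/s.
At r₂: circular v_c2 = √(μ/r₂) = 1117 m/s; transfer-apolune v_a = √[μ(2/r₂ − 1/a_t)] = 909.1 m/s.
Δv₂ = v_c2 − v_a = 208.4 m/s.
Total Δv = Δv₁ + Δv₂ = 457.5 m/s.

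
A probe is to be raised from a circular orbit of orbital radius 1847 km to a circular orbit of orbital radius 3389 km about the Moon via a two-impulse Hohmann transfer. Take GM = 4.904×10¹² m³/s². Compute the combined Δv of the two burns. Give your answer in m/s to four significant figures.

r₁ = 1847 km = 1.847×10⁶ m.
r₂ = 3389 km = 3.389×10⁶ m.
Transfer ellipse a_t = (r₁ + r₂)/2 = 2.618×10⁶ m.
At r₁: circular v_c1 = √(μ/r₁) = 1629 m/s; transfer-perilune v_p = √[μ(2/r₁ − 1/a_t)] = 1854 m/s.
Δv₁ = v_p − v_c1 = 224.5 m/s.
At r₂: circular v_c2 = √(μ/r₂) = 1203 m/s; transfer-apolune v_a = √[μ(2/r₂ − 1/a_t)] = 1010 m/s.
Δv₂ = v_c2 − v_a = 192.5 m/s.
Total Δv = Δv₁ + Δv₂ = 417.0 m/s.

Δv_total ≈ 417.0 m/s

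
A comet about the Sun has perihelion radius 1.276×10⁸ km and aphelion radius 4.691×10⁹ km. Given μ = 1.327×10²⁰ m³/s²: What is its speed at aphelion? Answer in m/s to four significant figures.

Semi-major axis a = (r_p + r_a)/2 = 2.4093×10⁹ km = 2.409×10¹² m.
Vis-viva: v² = μ(2/r − 1/a) = 1.327×10²⁰ × (4.263×10⁻¹³ − 4.151×10⁻¹³) = 1.498×10⁶ m²/s².
v = 1224 m/s.

v ≈ 1224 m/s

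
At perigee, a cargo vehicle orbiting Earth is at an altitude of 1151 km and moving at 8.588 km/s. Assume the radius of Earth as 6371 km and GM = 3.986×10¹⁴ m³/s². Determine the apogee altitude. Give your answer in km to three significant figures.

apogee altitude ≈ 10800 km

r_p = 6371 + 1151 = 7522.0 km = 7.522×10⁶ m.
Specific energy ε = v²/2 − μ/r = -1.611×10⁷ J/kg, so a = −μ/(2ε) = 1.237×10⁷ m.
The apsides satisfy r_p + r_a = 2a, so the apogee radius is 2a − r_p = 1.721×10⁷ m = 17214 km.
Apogee altitude = 17214 − 6371 = 10843 km.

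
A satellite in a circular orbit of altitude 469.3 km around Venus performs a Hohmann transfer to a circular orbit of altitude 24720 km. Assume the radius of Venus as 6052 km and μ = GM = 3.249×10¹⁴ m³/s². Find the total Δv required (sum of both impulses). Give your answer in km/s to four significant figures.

r₁ = 6052 + 469.3 = 6521.3 km = 6.5213×10⁶ m.
r₂ = 6052 + 24720 = 30772 km = 3.0772×10⁷ m.
Transfer ellipse a_t = (r₁ + r₂)/2 = 1.865×10⁷ m.
At r₁: circular v_c1 = √(μ/r₁) = 7058 m/s; transfer-periapsis v_p = √[μ(2/r₁ − 1/a_t)] = 9067 m/s.
Δv₁ = v_p − v_c1 = 2009 m/s.
At r₂: circular v_c2 = √(μ/r₂) = 3249 m/s; transfer-apoapsis v_a = √[μ(2/r₂ − 1/a_t)] = 1922 m/s.
Δv₂ = v_c2 − v_a = 1328 m/s.
Total Δv = Δv₁ + Δv₂ = 3337 m/s = 3.337 km/s.

Δv_total ≈ 3.337 km/s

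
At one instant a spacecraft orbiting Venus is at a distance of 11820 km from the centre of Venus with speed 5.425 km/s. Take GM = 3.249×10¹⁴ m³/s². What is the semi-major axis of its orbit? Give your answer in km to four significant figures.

a ≈ 12720 km

r = 1.182×10⁷ m.
Vis-viva rearranged: 1/a = 2/r − v²/μ = 1.692×10⁻⁷ − 9.058×10⁻⁸ = 7.862×10⁻⁸ m⁻¹.
a = 1.272×10⁷ m = 12719 km.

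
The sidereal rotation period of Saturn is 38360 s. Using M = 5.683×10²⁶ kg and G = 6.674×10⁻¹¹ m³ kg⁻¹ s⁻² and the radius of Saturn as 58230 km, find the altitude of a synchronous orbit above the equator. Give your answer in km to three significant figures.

μ = GM = 6.674×10⁻¹¹ × 5.683×10²⁶ = 3.793×10¹⁶ m³/s².
A synchronous orbit has period T, so by Kepler's third law a = (μT²/4π²)^(1/3).
μT²/4π² = 3.793×10¹⁶ × (3.836×10⁴)² / 39.48 = 1.414×10²⁴ m³.
a = 1.122×10⁸ m = 1.1223×10⁵ km.
Altitude h = a − R = 1.1223×10⁵ − 58230 = 54003 km.

h_sync ≈ 54000 km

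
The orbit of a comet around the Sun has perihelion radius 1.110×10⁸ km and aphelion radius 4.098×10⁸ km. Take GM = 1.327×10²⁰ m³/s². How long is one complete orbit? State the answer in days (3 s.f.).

Semi-major axis a = (r_p + r_a)/2 = (1.1100×10⁸ + 4.0980×10⁸)/2 = 2.6040×10⁸ km = 2.604×10¹¹ m.
By Kepler's third law T = 2π√(a³/μ) = 2π × 1.154×10⁷ = 7.248×10⁷ s.
= 838.9 days.

T ≈ 839 days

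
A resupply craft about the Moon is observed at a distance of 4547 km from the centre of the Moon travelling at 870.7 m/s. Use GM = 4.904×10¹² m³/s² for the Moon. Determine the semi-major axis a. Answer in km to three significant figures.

a ≈ 3510 km

r = 4.547×10⁶ m.
Vis-viva rearranged: 1/a = 2/r − v²/μ = 4.399×10⁻⁷ − 1.546×10⁻⁷ = 2.853×10⁻⁷ m⁻¹.
a = 3.506×10⁶ m = 3505.6 km.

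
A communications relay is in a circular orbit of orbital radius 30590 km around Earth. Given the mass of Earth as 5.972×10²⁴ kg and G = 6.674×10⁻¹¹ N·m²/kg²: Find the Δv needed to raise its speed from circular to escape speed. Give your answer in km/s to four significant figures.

Δv ≈ 1.495 km/s

μ = GM = 6.674×10⁻¹¹ × 5.972×10²⁴ = 3.986×10¹⁴ m³/s².
r = 30590 km = 3.059×10⁷ m.
Circular speed v_c = √(μ/r) = 3610 m/s.
Escape speed v_esc = √(2μ/r) = √2 × v_c = 5105 m/s.
Δv = v_esc − v_c = 1495 m/s = 1.495 km/s.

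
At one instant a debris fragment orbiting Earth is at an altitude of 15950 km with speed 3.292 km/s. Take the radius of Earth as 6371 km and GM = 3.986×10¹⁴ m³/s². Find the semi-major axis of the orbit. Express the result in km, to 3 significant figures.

a ≈ 16000 km

r = 6371 + 15950 = 22321 km = 2.232×10⁷ m.
Vis-viva rearranged: 1/a = 2/r − v²/μ = 8.960×10⁻⁸ − 2.719×10⁻⁸ = 6.241×10⁻⁸ m⁻¹.
a = 1.602×10⁷ m = 16022 km.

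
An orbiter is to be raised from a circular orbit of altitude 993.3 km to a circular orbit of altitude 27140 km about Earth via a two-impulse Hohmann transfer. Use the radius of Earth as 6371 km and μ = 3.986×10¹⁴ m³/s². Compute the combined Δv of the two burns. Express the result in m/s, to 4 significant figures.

Δv_total ≈ 3442 m/s

r₁ = 6371 + 993.3 = 7364.3 km = 7.3643×10⁶ m.
r₂ = 6371 + 27140 = 33511 km = 3.3511×10⁷ m.
Transfer ellipse a_t = (r₁ + r₂)/2 = 2.044×10⁷ m.
At r₁: circular v_c1 = √(μ/r₁) = 7357 m/s; transfer-perigee v_p = √[μ(2/r₁ − 1/a_t)] = 9421 m/s.
Δv₁ = v_p − v_c1 = 2064 m/s.
At r₂: circular v_c2 = √(μ/r₂) = 3449 m/s; transfer-apogee v_a = √[μ(2/r₂ − 1/a_t)] = 2070 m/s.
Δv₂ = v_c2 − v_a = 1379 m/s.
Total Δv = Δv₁ + Δv₂ = 3442 m/s.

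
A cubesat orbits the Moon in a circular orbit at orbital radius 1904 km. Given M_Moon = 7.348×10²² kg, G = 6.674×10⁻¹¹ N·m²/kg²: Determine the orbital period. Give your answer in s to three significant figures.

T ≈ 7450 s

μ = GM = 6.674×10⁻¹¹ × 7.348×10²² = 4.904×10¹² m³/s².
r = 1904 km = 1.904×10⁶ m.
Kepler's third law: T = 2π√(r³/μ) = 2π√((1.904×10⁶)³ / 4.904×10¹²).
r³/μ = 1.407×10⁶ s², so T = 2π × 1.186×10³ = 7.454×10³ s.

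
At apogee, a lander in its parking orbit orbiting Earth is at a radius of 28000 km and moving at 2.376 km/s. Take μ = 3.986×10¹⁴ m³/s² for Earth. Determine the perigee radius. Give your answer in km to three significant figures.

r_a = 2.800×10⁷ m.
Specific energy ε = v²/2 − μ/r = -1.141×10⁷ J/kg, so a = −μ/(2ε) = 1.746×10⁷ m.
The apsides satisfy r_p + r_a = 2a, so the perigee radius is 2a − r_a = 6.925×10⁶ m = 6925.0 km.

perigee radius ≈ 6930 km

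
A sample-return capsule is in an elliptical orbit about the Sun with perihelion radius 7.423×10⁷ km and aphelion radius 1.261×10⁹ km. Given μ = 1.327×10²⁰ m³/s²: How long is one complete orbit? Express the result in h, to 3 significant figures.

Semi-major axis a = (r_p + r_a)/2 = (7.4230×10⁷ + 1.2610×10⁹)/2 = 6.6762×10⁸ km = 6.676×10¹¹ m.
By Kepler's third law T = 2π√(a³/μ) = 2π × 4.735×10⁷ = 2.975×10⁸ s.
= 82650 h.

T ≈ 82600 h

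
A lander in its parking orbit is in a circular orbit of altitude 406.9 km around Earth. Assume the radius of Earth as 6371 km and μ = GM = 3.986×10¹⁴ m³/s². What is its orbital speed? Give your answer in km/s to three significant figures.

r = 6371 + 406.9 = 6777.9 km = 6.7779×10⁶ m.
For a circular orbit v = √(μ/r) = √(3.986×10¹⁴ / 6.778×10⁶) = √(5.881×10⁷) = 7669 m/s.
That is 7.669 km/s.

v ≈ 7.67 km/s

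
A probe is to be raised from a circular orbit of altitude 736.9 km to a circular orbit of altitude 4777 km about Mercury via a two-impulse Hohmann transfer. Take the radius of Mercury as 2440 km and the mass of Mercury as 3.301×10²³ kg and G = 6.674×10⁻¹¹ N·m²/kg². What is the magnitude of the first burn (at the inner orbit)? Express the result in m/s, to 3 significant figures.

Δv ≈ 470 m/s

μ = GM = 6.674×10⁻¹¹ × 3.301×10²³ = 2.203×10¹³ m³/s².
r₁ = 2440 + 736.9 = 3176.9 km = 3.1769×10⁶ m.
r₂ = 2440 + 4777 = 7217.0 km = 7.2170×10⁶ m.
Transfer ellipse a_t = (r₁ + r₂)/2 = 5.197×10⁶ m.
At r₁: circular v_c1 = √(μ/r₁) = 2633 m/s; transfer-periherm v_p = √[μ(2/r₁ − 1/a_t)] = 3103 m/s.
Δv₁ = v_p − v_c1 = 469.9 m/s.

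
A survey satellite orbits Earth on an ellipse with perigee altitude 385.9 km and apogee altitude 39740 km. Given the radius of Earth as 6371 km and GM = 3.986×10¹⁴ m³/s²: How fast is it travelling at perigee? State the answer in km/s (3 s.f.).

v ≈ 10.1 km/s

r_p = 6371 + 385.9 = 6756.9 km = 6.7569×10⁶ m.
r_a = 6371 + 39740 = 46111 km = 4.6111×10⁷ m.
Semi-major axis a = (r_p + r_a)/2 = 26434 km = 2.643×10⁷ m.
Vis-viva: v² = μ(2/r − 1/a) = 3.986×10¹⁴ × (2.960×10⁻⁷ − 3.783×10⁻⁸) = 1.029×10⁸ m²/s².
v = 10140 m/s = 10.14 km/s.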